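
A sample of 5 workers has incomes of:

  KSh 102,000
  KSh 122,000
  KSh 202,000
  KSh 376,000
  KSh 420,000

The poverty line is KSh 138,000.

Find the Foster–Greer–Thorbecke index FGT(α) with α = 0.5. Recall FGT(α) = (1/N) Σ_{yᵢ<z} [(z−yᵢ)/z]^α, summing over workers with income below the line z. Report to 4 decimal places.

0.1703

Below z: KSh 102,000, KSh 122,000 (q = 2 of N = 5).
Shortfall ratios: (138000−102000)/138000 = 0.2609; (138000−122000)/138000 = 0.1159.
Raised to α = 0.5: 0.51075; 0.34050.
Sum = 0.851257; FGT(0.5) = 0.851257 / 5 = 0.1703.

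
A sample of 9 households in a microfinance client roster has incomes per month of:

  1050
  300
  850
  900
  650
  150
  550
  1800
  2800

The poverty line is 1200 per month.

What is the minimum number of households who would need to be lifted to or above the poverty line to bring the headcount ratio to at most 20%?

6

7 of the 9 households are poor, so H = 7/9 = 0.778.
A headcount ratio of at most 20% allows at most ⌊0.20 × 9⌋ = 1 poor households.
So at least 7 − 1 = 6 must be lifted.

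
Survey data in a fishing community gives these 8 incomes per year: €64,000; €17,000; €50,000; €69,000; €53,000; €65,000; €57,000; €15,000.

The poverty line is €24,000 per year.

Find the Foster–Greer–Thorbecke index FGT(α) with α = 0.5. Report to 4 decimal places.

0.1441

Below the line: €15,000, €17,000 (q = 2 of N = 8).
Relative gaps: (24000−15000)/24000 = 0.3750; (24000−17000)/24000 = 0.2917.
Raised to α = 0.5: 0.61237; 0.54006.
Sum = 1.152434; FGT(0.5) = 1.152434 / 8 = 0.1441.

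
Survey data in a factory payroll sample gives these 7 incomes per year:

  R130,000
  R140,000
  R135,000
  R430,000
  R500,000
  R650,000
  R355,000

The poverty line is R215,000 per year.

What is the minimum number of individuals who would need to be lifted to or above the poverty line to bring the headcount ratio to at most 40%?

Currently q = 3 of N = 7 are below the line (H = 0.429).
A headcount ratio of at most 40% allows at most ⌊0.40 × 7⌋ = 2 poor individuals.
So at least 3 − 2 = 1 must be lifted.

1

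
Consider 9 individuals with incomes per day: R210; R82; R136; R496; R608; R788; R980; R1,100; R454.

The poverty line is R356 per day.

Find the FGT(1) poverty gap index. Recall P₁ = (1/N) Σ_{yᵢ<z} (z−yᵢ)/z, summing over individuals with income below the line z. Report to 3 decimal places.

Below z: R82, R136, R210 (q = 3 of N = 9).
Relative gaps: (356−82)/356 = 0.7697; (356−136)/356 = 0.6180; (356−210)/356 = 0.4101.
Σ = 1.797753. Dividing by the full population N = 9 gives P₁ = 0.200.

0.200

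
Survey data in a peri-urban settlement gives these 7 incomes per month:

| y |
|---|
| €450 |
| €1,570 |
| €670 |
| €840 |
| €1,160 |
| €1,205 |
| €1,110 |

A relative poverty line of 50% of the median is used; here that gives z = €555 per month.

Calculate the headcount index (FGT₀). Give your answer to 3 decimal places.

0.143

1 of the 7 households have income below €555.
H = 1/7 = 0.143.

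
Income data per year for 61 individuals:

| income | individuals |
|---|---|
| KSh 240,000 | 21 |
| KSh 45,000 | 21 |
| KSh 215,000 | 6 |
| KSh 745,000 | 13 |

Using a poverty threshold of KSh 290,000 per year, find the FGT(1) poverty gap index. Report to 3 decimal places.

Below z: 21×KSh 45,000, 6×KSh 215,000, 21×KSh 240,000 (q = 48 of N = 61).
Normalized shortfalls: (290000−45000)/290000 = 0.8448 (×21); (290000−215000)/290000 = 0.2586 (×6); (290000−240000)/290000 = 0.1724 (×21).
Σ = 22.913793. Dividing by the full population N = 61 gives P₁ = 0.376.

0.376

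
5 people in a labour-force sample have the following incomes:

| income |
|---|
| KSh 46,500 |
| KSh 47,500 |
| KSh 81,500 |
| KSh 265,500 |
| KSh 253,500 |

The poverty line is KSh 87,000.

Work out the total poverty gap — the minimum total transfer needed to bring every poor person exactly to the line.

Below z: KSh 46,500, KSh 47,500, KSh 81,500 (q = 3 of N = 5).
Individual gaps: 87000−46500 = 40500; 87000−47500 = 39500; 87000−81500 = 5500.
Aggregate gap = KSh 85,500.

KSh 85,500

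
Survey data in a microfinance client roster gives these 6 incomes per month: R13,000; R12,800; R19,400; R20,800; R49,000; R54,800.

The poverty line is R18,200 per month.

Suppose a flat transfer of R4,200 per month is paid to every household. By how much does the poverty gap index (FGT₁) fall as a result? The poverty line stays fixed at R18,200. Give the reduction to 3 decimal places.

Before: below the line — R12,800, R13,000; poverty gap index (FGT₁) = 0.09707.
After the R4,200 transfer: below the line — R17,000, R17,200; poverty gap index (FGT₁) = 0.02015.
Reduction = 0.09707 − 0.02015 = 0.077.

0.077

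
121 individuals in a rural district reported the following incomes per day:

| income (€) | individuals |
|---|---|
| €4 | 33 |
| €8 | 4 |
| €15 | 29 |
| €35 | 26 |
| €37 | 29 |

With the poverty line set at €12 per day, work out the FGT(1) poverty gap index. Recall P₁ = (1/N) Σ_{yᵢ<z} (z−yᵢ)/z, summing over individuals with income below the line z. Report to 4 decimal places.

Incomes under z: 33×€4, 4×€8 (q = 37 of N = 121).
Gap ratios (z−y)/z: (12−4)/12 = 0.6667 (×33); (12−8)/12 = 0.3333 (×4).
Σ = 23.333333. Dividing by the full population N = 121 gives P₁ = 0.1928.

0.1928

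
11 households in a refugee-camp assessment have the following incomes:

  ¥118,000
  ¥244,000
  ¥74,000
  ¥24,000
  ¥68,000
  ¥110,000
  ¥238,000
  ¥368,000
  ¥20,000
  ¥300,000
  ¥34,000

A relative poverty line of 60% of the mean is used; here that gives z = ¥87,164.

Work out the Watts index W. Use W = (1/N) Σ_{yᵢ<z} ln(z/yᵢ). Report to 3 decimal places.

0.374

Below the line: ¥20,000, ¥24,000, ¥34,000, ¥68,000, ¥74,000 (q = 5 of N = 11).
Log gaps: ln(87164/20000) = 1.4721; ln(87164/24000) = 1.2897; ln(87164/34000) = 0.9414; ln(87164/68000) = 0.2483; ln(87164/74000) = 0.1637.
W = 4.115238 / 11 = 0.374.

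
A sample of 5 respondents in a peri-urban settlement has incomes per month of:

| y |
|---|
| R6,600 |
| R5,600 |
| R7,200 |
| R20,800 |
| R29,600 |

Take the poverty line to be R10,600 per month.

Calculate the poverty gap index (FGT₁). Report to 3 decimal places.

0.234

Incomes under z: R5,600, R6,600, R7,200 (q = 3 of N = 5).
Shortfall ratios: (10600−5600)/10600 = 0.4717; (10600−6600)/10600 = 0.3774; (10600−7200)/10600 = 0.3208.
Σ = 1.169811. Dividing by the full population N = 5 gives P₁ = 0.234.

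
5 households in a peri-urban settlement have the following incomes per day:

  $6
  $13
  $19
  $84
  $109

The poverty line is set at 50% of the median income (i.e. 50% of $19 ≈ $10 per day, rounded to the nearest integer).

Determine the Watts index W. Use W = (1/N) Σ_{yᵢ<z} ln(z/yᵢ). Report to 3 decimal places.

0.102

Poor units: $6 (q = 1 of N = 5).
Log gaps: ln(10/6) = 0.5108.
W = 0.510826 / 5 = 0.102.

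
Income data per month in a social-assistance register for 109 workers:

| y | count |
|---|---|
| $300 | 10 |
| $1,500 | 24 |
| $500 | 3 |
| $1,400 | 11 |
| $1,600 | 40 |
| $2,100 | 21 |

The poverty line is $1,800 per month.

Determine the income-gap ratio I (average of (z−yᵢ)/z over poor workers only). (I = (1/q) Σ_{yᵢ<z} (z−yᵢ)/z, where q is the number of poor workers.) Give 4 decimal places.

Poor units: 10×$300, 3×$500, 11×$1,400, 24×$1,500, 40×$1,600 (q = 88 of N = 109).
Relative gaps: 0.8333 (×10), 0.7222 (×3), 0.2222 (×11), 0.1667 (×24), 0.1111 (×40); sum = 21.388889.
The income-gap ratio divides by q (the poor only): 21.388889 / 88 = 0.2431.

0.2431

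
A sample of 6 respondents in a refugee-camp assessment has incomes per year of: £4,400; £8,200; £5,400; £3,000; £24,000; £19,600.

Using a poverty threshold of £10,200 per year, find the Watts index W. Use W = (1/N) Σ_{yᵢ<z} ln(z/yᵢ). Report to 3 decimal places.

0.486

Poor units: £3,000, £4,400, £5,400, £8,200 (q = 4 of N = 6).
Log shortfalls: ln(10200/3000) = 1.2238; ln(10200/4400) = 0.8408; ln(10200/5400) = 0.6360; ln(10200/8200) = 0.2183.
W = 2.918801 / 6 = 0.486.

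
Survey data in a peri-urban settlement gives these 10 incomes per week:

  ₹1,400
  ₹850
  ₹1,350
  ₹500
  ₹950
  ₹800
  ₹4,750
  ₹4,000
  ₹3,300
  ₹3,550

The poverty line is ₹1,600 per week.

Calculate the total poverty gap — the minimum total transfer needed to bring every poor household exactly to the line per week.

₹3,750

Below the line: ₹500, ₹800, ₹850, ₹950, ₹1,350, ₹1,400 (q = 6 of N = 10).
Individual gaps: 1600−500 = 1100; 1600−800 = 800; 1600−850 = 750; 1600−950 = 650; 1600−1350 = 250; 1600−1400 = 200.
Aggregate gap = ₹3,750.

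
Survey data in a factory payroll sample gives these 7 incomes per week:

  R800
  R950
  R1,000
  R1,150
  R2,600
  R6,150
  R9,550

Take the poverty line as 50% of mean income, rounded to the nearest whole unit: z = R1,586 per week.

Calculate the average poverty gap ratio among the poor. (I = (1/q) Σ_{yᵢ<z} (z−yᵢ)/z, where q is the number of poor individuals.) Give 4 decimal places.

Below z: R800, R950, R1,000, R1,150 (q = 4 of N = 7).
Shortfall ratios (z−y)/z: 0.4956, 0.4010, 0.3695, 0.2749; sum = 1.540984.
I averages over the q = 4 poor units only: 1.540984 / 4 = 0.3852.

0.3852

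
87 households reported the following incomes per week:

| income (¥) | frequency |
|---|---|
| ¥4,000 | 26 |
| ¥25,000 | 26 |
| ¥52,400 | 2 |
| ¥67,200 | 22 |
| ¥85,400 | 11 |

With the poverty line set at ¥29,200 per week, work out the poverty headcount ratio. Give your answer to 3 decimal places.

52 of the 87 households have income below ¥29,200.
H = 52/87 = 0.598.

0.598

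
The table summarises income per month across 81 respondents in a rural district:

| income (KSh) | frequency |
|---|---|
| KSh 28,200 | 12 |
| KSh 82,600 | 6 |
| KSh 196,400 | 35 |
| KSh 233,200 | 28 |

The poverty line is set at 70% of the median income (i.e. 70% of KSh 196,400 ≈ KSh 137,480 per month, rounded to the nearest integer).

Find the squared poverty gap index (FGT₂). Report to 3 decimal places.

Incomes under z: 12×KSh 28,200, 6×KSh 82,600 (q = 18 of N = 81).
Shortfall ratios: (137480−28200)/137480 = 0.7949 (×12); (137480−82600)/137480 = 0.3992 (×6).
Squared: 0.6318 (×12); 0.1593 (×6).
Sum = 8.538090; P₂ = 8.538090 / 81 = 0.105.

0.105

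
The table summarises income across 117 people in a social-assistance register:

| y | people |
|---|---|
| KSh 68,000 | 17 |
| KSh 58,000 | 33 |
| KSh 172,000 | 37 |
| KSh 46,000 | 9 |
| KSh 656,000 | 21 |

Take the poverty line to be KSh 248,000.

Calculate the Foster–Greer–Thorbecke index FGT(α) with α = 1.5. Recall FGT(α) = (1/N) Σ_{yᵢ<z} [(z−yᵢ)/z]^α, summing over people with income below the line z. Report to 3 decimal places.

0.389

Poor units: 9×KSh 46,000, 33×KSh 58,000, 17×KSh 68,000, 37×KSh 172,000 (q = 96 of N = 117).
Normalized shortfalls: (248000−46000)/248000 = 0.8145 (×9); (248000−58000)/248000 = 0.7661 (×33); (248000−68000)/248000 = 0.7258 (×17); (248000−172000)/248000 = 0.3065 (×37).
Raised to α = 1.5: 0.73511 (×9); 0.67058 (×33); 0.61835 (×17); 0.16965 (×37).
Sum = 45.533969; FGT(1.5) = 45.533969 / 117 = 0.389.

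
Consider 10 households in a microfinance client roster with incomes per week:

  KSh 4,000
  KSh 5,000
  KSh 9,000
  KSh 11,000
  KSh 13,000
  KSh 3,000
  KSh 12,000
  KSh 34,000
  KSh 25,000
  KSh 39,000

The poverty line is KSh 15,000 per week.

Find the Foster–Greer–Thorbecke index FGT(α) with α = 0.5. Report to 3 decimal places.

Below the line: KSh 3,000, KSh 4,000, KSh 5,000, KSh 9,000, KSh 11,000, KSh 12,000, KSh 13,000 (q = 7 of N = 10).
Shortfall ratios: (15000−3000)/15000 = 0.8000; (15000−4000)/15000 = 0.7333; (15000−5000)/15000 = 0.6667; (15000−9000)/15000 = 0.4000; (15000−11000)/15000 = 0.2667; (15000−12000)/15000 = 0.2000; (15000−13000)/15000 = 0.1333.
Raised to α = 0.5: 0.89443; 0.85635; 0.81650; 0.63246; 0.51640; 0.44721; 0.36515.
Sum = 4.528488; FGT(0.5) = 4.528488 / 10 = 0.453.

0.453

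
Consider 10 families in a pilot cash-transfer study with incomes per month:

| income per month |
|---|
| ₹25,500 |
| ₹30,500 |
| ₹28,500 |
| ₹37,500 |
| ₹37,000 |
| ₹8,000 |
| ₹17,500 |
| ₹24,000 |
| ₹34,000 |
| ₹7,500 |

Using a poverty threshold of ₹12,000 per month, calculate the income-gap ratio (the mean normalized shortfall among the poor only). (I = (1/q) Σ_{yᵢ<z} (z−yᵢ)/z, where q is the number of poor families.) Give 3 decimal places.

Poor units: ₹7,500, ₹8,000 (q = 2 of N = 10).
Relative gaps: 0.3750, 0.3333; sum = 0.708333.
The income-gap ratio divides by q (the poor only): 0.708333 / 2 = 0.354.

0.354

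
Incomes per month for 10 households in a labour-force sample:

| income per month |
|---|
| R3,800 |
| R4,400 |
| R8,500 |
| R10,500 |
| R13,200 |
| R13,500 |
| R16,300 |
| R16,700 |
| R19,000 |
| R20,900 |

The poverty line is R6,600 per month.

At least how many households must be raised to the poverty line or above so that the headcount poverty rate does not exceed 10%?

2 of the 10 households are poor, so H = 2/10 = 0.200.
A headcount ratio of at most 10% allows at most ⌊0.10 × 10⌋ = 1 poor households.
So at least 2 − 1 = 1 must be lifted.

1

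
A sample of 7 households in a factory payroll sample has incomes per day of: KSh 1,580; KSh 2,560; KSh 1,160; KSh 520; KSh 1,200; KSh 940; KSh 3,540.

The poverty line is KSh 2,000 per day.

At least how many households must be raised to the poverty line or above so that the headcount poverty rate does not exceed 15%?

4

5 of the 7 households are poor, so H = 5/7 = 0.714.
A headcount ratio of at most 15% allows at most ⌊0.15 × 7⌋ = 1 poor households.
So at least 5 − 1 = 4 must be lifted.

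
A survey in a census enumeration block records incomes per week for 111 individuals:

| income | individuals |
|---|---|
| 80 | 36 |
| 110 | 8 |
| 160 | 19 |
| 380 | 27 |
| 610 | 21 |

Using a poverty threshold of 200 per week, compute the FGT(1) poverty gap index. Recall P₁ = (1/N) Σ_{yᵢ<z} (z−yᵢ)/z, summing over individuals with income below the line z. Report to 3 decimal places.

Below z: 36×80, 8×110, 19×160 (q = 63 of N = 111).
Shortfall ratios: (200−80)/200 = 0.6000 (×36); (200−110)/200 = 0.4500 (×8); (200−160)/200 = 0.2000 (×19).
Σ = 29.000000. Dividing by the full population N = 111 gives P₁ = 0.261.

0.261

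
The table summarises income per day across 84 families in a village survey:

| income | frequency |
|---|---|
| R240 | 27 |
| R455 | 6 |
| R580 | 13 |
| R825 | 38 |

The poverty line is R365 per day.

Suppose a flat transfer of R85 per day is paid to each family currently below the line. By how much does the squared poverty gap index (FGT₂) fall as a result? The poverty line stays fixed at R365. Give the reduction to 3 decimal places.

0.034

Before: below the line — 27×R240; squared poverty gap index (FGT₂) = 0.03770.
After the R85 transfer: below the line — 27×R325; squared poverty gap index (FGT₂) = 0.00386.
Reduction = 0.03770 − 0.00386 = 0.034.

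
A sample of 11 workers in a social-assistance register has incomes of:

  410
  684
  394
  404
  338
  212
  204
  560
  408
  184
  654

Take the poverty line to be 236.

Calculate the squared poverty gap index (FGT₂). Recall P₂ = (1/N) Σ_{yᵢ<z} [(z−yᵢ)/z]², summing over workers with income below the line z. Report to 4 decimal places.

Poor units: 184, 204, 212 (q = 3 of N = 11).
Shortfall ratios: (236−184)/236 = 0.2203; (236−204)/236 = 0.1356; (236−212)/236 = 0.1017.
Squared: 0.0485; 0.0184; 0.0103.
Sum = 0.077277; P₂ = 0.077277 / 11 = 0.0070.

0.0070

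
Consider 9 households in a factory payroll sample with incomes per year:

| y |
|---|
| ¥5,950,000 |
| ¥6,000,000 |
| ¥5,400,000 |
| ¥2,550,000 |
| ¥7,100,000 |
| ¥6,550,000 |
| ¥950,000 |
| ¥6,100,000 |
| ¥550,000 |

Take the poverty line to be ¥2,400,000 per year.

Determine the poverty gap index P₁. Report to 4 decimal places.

Poor units: ¥550,000, ¥950,000 (q = 2 of N = 9).
Relative gaps: (2400000−550000)/2400000 = 0.7708; (2400000−950000)/2400000 = 0.6042.
Sum of shortfalls = 1.375000; P₁ averages over all N: 1.375000 / 9 = 0.1528.

0.1528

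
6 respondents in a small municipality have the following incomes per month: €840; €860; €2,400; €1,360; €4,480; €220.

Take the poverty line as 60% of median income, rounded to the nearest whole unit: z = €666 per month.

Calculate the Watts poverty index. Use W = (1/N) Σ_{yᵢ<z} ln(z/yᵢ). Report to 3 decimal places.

Below the line: €220 (q = 1 of N = 6).
Log gaps: ln(666/220) = 1.1077.
W = 1.107662 / 6 = 0.185.

0.185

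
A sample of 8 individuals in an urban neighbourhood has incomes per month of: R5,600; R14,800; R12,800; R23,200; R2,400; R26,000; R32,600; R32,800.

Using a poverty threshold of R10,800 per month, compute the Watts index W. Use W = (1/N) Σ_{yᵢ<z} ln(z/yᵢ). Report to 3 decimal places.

Below z: R2,400, R5,600 (q = 2 of N = 8).
Log gaps: ln(10800/2400) = 1.5041; ln(10800/5600) = 0.6568.
W = 2.160857 / 8 = 0.270.

0.270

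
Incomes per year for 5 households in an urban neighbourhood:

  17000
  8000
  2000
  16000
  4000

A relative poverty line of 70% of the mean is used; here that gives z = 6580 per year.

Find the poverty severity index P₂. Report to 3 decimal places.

Incomes under z: 2000, 4000 (q = 2 of N = 5).
Relative gaps: (6580−2000)/6580 = 0.6960; (6580−4000)/6580 = 0.3921.
Squared: 0.4845; 0.1537.
Sum = 0.638224; P₂ = 0.638224 / 5 = 0.128.

0.128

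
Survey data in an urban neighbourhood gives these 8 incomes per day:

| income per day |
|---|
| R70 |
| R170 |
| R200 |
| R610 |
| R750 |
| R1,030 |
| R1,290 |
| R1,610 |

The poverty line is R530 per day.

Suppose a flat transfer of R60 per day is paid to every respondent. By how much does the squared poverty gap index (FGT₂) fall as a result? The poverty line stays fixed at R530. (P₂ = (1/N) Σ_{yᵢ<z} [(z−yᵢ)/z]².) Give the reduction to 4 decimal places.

0.0566

Before: below the line — R70, R170, R200; squared poverty gap index (FGT₂) = 0.200294.
After the R60 transfer: below the line — R130, R230, R260; squared poverty gap index (FGT₂) = 0.143690.
Reduction = 0.200294 − 0.143690 = 0.0566.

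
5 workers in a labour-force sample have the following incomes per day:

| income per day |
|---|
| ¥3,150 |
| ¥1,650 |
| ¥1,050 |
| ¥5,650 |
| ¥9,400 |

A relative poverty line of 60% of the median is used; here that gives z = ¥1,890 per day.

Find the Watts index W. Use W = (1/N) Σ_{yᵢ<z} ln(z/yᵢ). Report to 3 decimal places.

Below z: ¥1,050, ¥1,650 (q = 2 of N = 5).
Log gaps: ln(1890/1050) = 0.5878; ln(1890/1650) = 0.1358.
W = 0.723588 / 5 = 0.145.

0.145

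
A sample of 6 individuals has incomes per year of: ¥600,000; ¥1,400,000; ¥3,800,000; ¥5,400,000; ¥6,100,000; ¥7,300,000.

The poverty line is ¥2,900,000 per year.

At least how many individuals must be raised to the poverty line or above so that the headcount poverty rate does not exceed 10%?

2 of the 6 individuals are poor, so H = 2/6 = 0.333.
A headcount ratio of at most 10% allows at most ⌊0.10 × 6⌋ = 0 poor individuals.
So at least 2 − 0 = 2 must be lifted.

2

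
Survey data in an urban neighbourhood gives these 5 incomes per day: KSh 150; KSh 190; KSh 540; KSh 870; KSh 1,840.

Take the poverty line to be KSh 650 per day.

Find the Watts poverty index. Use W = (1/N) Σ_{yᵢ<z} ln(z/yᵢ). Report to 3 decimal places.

Below the line: KSh 150, KSh 190, KSh 540 (q = 3 of N = 5).
ln(z/y) terms: ln(650/150) = 1.4663; ln(650/190) = 1.2299; ln(650/540) = 0.1854.
W = 2.881689 / 5 = 0.576.

0.576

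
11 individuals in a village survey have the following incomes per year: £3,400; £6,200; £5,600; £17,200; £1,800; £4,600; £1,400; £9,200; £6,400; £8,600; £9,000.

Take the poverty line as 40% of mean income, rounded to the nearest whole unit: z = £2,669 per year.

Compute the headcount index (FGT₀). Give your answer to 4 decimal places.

0.1818

2 of the 11 individuals have income below £2,669.
H = 2/11 = 0.1818.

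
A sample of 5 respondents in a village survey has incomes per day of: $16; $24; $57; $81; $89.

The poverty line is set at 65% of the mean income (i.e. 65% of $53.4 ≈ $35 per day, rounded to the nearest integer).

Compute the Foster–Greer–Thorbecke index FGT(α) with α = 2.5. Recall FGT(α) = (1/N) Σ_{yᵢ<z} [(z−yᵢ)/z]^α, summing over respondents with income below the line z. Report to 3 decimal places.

Poor units: $16, $24 (q = 2 of N = 5).
Normalized shortfalls: (35−16)/35 = 0.5429; (35−24)/35 = 0.3143.
Raised to α = 2.5: 0.21713; 0.05537.
Sum = 0.272502; FGT(2.5) = 0.272502 / 5 = 0.055.

0.055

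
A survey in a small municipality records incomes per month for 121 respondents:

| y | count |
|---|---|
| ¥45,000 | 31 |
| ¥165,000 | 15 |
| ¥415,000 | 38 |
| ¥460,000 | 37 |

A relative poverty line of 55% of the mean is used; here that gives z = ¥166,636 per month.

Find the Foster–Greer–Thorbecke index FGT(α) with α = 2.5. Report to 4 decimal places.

0.1166

Below z: 31×¥45,000, 15×¥165,000 (q = 46 of N = 121).
Gap ratios (z−y)/z: (166636−45000)/166636 = 0.7300 (×31); (166636−165000)/166636 = 0.0098 (×15).
Raised to α = 2.5: 0.45523 (×31); 0.00001 (×15).
Sum = 14.112350; FGT(2.5) = 14.112350 / 121 = 0.1166.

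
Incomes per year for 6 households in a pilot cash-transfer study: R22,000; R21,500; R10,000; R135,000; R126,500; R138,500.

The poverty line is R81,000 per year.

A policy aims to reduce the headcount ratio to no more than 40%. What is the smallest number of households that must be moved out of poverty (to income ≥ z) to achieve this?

3 of the 6 households are poor, so H = 3/6 = 0.500.
A headcount ratio of at most 40% allows at most ⌊0.40 × 6⌋ = 2 poor households.
So at least 3 − 2 = 1 must be lifted.

1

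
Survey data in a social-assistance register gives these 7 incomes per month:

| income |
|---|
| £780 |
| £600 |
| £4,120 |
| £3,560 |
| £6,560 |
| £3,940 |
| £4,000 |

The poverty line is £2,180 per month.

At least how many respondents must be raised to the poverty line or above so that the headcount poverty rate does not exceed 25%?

2 of the 7 respondents are poor, so H = 2/7 = 0.286.
A headcount ratio of at most 25% allows at most ⌊0.25 × 7⌋ = 1 poor respondents.
So at least 2 − 1 = 1 must be lifted.

1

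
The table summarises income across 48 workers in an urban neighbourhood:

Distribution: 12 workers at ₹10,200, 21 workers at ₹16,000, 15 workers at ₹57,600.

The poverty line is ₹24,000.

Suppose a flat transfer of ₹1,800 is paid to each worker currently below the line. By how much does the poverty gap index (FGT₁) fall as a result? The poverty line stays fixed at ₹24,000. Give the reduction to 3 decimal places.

Before: below the line — 12×₹10,200, 21×₹16,000; poverty gap index (FGT₁) = 0.28958.
After the ₹1,800 transfer: below the line — 12×₹12,000, 21×₹17,800; poverty gap index (FGT₁) = 0.23802.
Reduction = 0.28958 − 0.23802 = 0.052.

0.052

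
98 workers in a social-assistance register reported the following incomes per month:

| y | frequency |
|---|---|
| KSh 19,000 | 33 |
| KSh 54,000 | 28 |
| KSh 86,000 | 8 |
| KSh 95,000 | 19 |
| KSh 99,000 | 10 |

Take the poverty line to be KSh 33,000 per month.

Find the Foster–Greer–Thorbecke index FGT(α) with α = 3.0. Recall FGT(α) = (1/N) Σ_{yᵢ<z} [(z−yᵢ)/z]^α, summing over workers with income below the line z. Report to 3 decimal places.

0.026

Below the line: 33×KSh 19,000 (q = 33 of N = 98).
Gap ratios (z−y)/z: (33000−19000)/33000 = 0.4242 (×33).
Raised to α = 3.0: 0.07636 (×33).
Sum = 2.519743; FGT(3.0) = 2.519743 / 98 = 0.026.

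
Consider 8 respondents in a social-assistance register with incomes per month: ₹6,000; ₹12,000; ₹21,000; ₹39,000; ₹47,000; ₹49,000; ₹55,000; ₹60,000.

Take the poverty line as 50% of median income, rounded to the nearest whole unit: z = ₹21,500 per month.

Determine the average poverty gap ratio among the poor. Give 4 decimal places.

Below the line: ₹6,000, ₹12,000, ₹21,000 (q = 3 of N = 8).
Shortfall ratios (z−y)/z: 0.7209, 0.4419, 0.0233; sum = 1.186047.
The income-gap ratio divides by q (the poor only): 1.186047 / 3 = 0.3953.

0.3953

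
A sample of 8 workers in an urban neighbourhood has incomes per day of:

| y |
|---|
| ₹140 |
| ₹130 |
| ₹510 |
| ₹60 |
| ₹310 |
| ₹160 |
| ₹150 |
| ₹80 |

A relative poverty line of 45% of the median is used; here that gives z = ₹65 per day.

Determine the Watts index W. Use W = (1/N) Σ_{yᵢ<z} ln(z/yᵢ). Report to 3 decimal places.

0.010

Poor units: ₹60 (q = 1 of N = 8).
ln(z/y) terms: ln(65/60) = 0.0800.
W = 0.080043 / 8 = 0.010.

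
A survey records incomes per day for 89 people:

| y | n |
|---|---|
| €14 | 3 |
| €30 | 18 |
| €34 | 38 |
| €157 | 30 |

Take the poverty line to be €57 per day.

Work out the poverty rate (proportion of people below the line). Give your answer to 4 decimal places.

0.6629

59 of the 89 people have income below €57.
H = 59/89 = 0.6629.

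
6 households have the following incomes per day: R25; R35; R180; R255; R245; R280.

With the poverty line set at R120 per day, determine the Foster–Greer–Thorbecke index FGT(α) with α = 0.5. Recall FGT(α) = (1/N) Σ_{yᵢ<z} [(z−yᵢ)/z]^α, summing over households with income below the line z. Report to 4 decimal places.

0.2886

Below z: R25, R35 (q = 2 of N = 6).
Relative gaps: (120−25)/120 = 0.7917; (120−35)/120 = 0.7083.
Raised to α = 0.5: 0.88976; 0.84163.
Sum = 1.731382; FGT(0.5) = 1.731382 / 6 = 0.2886.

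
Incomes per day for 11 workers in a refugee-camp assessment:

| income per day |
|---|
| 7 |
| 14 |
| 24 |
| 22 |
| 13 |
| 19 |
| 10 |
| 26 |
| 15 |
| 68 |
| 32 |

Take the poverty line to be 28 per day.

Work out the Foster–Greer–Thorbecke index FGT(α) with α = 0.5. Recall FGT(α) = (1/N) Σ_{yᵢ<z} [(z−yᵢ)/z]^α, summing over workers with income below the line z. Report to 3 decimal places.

Below the line: 7, 10, 13, 14, 15, 19, 22, 24, 26 (q = 9 of N = 11).
Normalized shortfalls: (28−7)/28 = 0.7500; (28−10)/28 = 0.6429; (28−13)/28 = 0.5357; (28−14)/28 = 0.5000; (28−15)/28 = 0.4643; (28−19)/28 = 0.3214; (28−22)/28 = 0.2143; (28−24)/28 = 0.1429; (28−26)/28 = 0.0714.
Raised to α = 0.5: 0.86603; 0.80178; 0.73193; 0.70711; 0.68139; 0.56695; 0.46291; 0.37796; 0.26726.
Sum = 5.463309; FGT(0.5) = 5.463309 / 11 = 0.497.

0.497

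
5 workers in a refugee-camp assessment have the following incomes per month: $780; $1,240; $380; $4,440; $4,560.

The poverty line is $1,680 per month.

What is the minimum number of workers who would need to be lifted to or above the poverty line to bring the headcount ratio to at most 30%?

2

3 of the 5 workers are poor, so H = 3/5 = 0.600.
A headcount ratio of at most 30% allows at most ⌊0.30 × 5⌋ = 1 poor workers.
So at least 3 − 1 = 2 must be lifted.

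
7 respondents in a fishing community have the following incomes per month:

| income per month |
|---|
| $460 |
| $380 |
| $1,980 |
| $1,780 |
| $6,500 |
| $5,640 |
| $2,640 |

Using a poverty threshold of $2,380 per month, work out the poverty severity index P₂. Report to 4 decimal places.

Incomes under z: $380, $460, $1,780, $1,980 (q = 4 of N = 7).
Shortfall ratios: (2380−380)/2380 = 0.8403; (2380−460)/2380 = 0.8067; (2380−1780)/2380 = 0.2521; (2380−1980)/2380 = 0.1681.
Squared: 0.7062; 0.6508; 0.0636; 0.0282.
Sum = 1.448768; P₂ = 1.448768 / 7 = 0.2070.

0.2070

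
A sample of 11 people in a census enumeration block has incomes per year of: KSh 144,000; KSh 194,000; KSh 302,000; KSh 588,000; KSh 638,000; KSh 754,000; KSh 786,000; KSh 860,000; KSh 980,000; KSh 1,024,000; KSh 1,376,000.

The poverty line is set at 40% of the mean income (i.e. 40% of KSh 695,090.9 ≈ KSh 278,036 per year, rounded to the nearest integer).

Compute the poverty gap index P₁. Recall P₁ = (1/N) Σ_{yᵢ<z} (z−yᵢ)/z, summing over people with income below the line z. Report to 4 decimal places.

Poor units: KSh 144,000, KSh 194,000 (q = 2 of N = 11).
Normalized shortfalls: (278036−144000)/278036 = 0.4821; (278036−194000)/278036 = 0.3022.
Sum of shortfalls = 0.784330; P₁ averages over all N: 0.784330 / 11 = 0.0713.

0.0713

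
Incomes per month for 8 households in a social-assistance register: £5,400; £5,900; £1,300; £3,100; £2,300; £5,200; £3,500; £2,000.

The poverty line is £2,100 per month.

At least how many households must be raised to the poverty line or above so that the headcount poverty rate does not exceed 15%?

Currently q = 2 of N = 8 are below the line (H = 0.250).
A headcount ratio of at most 15% allows at most ⌊0.15 × 8⌋ = 1 poor households.
So at least 2 − 1 = 1 must be lifted.

1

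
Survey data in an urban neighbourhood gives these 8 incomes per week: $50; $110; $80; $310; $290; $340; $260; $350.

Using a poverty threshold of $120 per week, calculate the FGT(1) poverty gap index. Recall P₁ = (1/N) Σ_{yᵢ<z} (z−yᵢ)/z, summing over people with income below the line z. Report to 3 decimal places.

Below z: $50, $80, $110 (q = 3 of N = 8).
Gap ratios (z−y)/z: (120−50)/120 = 0.5833; (120−80)/120 = 0.3333; (120−110)/120 = 0.0833.
Sum of shortfalls = 1.000000; P₁ averages over all N: 1.000000 / 8 = 0.125.

0.125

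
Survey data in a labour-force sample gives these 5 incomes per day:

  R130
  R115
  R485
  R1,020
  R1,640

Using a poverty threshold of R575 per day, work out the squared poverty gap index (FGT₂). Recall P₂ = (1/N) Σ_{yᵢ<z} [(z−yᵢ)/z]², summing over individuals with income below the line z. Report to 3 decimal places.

0.253

Below the line: R115, R130, R485 (q = 3 of N = 5).
Relative gaps: (575−115)/575 = 0.8000; (575−130)/575 = 0.7739; (575−485)/575 = 0.1565.
Squared: 0.6400; 0.5989; 0.0245.
Sum = 1.263440; P₂ = 1.263440 / 5 = 0.253.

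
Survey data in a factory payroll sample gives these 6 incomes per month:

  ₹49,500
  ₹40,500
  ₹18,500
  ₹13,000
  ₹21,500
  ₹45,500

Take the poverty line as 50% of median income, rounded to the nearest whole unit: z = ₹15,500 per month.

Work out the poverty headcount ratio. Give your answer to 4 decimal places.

0.1667

1 of the 6 respondents have income below ₹15,500.
H = 1/6 = 0.1667.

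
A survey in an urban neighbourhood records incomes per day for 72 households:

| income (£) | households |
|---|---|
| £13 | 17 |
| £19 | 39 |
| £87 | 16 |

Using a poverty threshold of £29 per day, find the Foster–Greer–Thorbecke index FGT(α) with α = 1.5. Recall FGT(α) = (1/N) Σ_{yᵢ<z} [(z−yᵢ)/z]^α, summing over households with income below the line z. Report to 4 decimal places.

0.2064

Below z: 17×£13, 39×£19 (q = 56 of N = 72).
Gap ratios (z−y)/z: (29−13)/29 = 0.5517 (×17); (29−19)/29 = 0.3448 (×39).
Raised to α = 1.5: 0.40981 (×17); 0.20249 (×39).
Sum = 14.863876; FGT(1.5) = 14.863876 / 72 = 0.2064.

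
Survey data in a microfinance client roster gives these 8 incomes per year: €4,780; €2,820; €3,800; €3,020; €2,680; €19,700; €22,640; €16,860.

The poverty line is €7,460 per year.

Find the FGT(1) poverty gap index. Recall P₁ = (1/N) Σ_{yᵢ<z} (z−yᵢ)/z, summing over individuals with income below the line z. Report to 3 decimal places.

0.338

Below the line: €2,680, €2,820, €3,020, €3,800, €4,780 (q = 5 of N = 8).
Normalized shortfalls: (7460−2680)/7460 = 0.6408; (7460−2820)/7460 = 0.6220; (7460−3020)/7460 = 0.5952; (7460−3800)/7460 = 0.4906; (7460−4780)/7460 = 0.3592.
Σ = 2.707775. Dividing by the full population N = 8 gives P₁ = 0.338.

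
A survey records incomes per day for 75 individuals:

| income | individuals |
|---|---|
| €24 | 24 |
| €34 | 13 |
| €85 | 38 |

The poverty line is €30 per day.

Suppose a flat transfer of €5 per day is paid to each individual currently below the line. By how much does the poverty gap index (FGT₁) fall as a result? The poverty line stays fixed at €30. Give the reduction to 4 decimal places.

0.0533

Before: below the line — 24×€24; poverty gap index (FGT₁) = 0.064000.
After the €5 transfer: below the line — 24×€29; poverty gap index (FGT₁) = 0.010667.
Reduction = 0.064000 − 0.010667 = 0.0533.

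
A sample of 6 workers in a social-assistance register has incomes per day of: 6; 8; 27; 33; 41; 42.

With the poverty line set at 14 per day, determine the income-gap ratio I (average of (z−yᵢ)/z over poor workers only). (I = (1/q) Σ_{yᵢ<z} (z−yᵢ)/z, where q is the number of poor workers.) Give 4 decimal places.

Below the line: 6, 8 (q = 2 of N = 6).
Shortfall ratios (z−y)/z: 0.5714, 0.4286; sum = 1.000000.
The income-gap ratio divides by q (the poor only): 1.000000 / 2 = 0.5000.

0.5000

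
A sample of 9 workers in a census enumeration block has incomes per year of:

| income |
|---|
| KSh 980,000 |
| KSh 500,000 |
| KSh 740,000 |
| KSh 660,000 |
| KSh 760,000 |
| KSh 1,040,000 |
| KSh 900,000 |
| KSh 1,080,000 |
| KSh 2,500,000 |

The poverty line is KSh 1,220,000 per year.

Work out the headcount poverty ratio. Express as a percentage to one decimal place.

88.9%

8 of the 9 workers have income below KSh 1,220,000.
H = 8/9 = 88.9%.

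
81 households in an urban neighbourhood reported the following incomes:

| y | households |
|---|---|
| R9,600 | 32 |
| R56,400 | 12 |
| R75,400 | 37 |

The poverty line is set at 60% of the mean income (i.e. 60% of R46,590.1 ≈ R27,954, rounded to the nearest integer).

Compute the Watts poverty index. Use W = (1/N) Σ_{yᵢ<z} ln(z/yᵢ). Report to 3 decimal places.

0.422

Poor units: 32×R9,600 (q = 32 of N = 81).
ln(z/y) terms: ln(27954/9600) = 1.0688 (×32).
W = 34.201511 / 81 = 0.422.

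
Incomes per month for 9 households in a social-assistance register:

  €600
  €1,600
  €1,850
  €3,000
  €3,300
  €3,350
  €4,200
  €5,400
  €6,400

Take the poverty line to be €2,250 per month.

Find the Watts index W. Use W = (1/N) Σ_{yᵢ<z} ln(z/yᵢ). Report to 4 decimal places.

Below z: €600, €1,600, €1,850 (q = 3 of N = 9).
Log shortfalls: ln(2250/600) = 1.3218; ln(2250/1600) = 0.3409; ln(2250/1850) = 0.1957.
W = 1.858427 / 9 = 0.2065.

0.2065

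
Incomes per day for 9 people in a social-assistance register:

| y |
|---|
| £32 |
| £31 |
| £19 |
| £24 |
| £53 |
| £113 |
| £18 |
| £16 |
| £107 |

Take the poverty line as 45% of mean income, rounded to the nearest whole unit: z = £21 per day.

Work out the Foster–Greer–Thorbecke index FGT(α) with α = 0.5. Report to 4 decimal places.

Poor units: £16, £18, £19 (q = 3 of N = 9).
Gap ratios (z−y)/z: (21−16)/21 = 0.2381; (21−18)/21 = 0.1429; (21−19)/21 = 0.0952.
Raised to α = 0.5: 0.48795; 0.37796; 0.30861.
Sum = 1.174521; FGT(0.5) = 1.174521 / 9 = 0.1305.

0.1305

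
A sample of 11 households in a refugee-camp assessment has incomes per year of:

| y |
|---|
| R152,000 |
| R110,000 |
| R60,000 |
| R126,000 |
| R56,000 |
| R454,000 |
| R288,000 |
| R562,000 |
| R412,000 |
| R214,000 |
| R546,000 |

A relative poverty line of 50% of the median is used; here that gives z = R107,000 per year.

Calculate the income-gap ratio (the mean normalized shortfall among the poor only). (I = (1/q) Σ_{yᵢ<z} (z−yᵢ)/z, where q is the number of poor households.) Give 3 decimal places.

Below the line: R56,000, R60,000 (q = 2 of N = 11).
Shortfall ratios (z−y)/z: 0.4766, 0.4393; sum = 0.915888.
I averages over the q = 2 poor units only: 0.915888 / 2 = 0.458.

0.458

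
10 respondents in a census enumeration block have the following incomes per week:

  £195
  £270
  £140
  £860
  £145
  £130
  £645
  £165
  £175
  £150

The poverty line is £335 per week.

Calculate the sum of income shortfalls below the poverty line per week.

£1,310

Incomes under z: £130, £140, £145, £150, £165, £175, £195, £270 (q = 8 of N = 10).
Individual gaps: 335−130 = 205; 335−140 = 195; 335−145 = 190; 335−150 = 185; 335−165 = 170; 335−175 = 160; 335−195 = 140; 335−270 = 65.
Aggregate gap = £1,310.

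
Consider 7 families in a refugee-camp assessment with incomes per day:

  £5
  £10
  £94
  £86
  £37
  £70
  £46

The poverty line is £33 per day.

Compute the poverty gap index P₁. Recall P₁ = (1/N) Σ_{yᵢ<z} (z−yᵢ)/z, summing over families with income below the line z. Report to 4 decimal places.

Poor units: £5, £10 (q = 2 of N = 7).
Shortfall ratios: (33−5)/33 = 0.8485; (33−10)/33 = 0.6970.
Sum of shortfalls = 1.545455; P₁ averages over all N: 1.545455 / 7 = 0.2208.

0.2208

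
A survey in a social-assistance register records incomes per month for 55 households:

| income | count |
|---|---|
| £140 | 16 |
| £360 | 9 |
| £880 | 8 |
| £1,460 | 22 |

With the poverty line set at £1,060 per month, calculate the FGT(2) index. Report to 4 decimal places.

Below z: 16×£140, 9×£360, 8×£880 (q = 33 of N = 55).
Normalized shortfalls: (1060−140)/1060 = 0.8679 (×16); (1060−360)/1060 = 0.6604 (×9); (1060−880)/1060 = 0.1698 (×8).
Squared: 0.7533 (×16); 0.4361 (×9); 0.0288 (×8).
Sum = 16.208259; P₂ = 16.208259 / 55 = 0.2947.

0.2947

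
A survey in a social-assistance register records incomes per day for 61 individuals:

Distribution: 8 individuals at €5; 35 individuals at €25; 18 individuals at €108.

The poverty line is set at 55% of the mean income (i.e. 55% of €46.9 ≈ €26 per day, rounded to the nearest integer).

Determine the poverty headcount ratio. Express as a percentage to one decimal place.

70.5%

43 of the 61 individuals have income below €26.
H = 43/61 = 70.5%.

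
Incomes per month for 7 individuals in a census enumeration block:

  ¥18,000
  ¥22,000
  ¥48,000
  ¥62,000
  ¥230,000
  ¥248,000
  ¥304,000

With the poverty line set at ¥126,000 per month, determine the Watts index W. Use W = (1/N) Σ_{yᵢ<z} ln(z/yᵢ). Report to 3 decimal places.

0.766

Poor units: ¥18,000, ¥22,000, ¥48,000, ¥62,000 (q = 4 of N = 7).
ln(z/y) terms: ln(126000/18000) = 1.9459; ln(126000/22000) = 1.7452; ln(126000/48000) = 0.9651; ln(126000/62000) = 0.7091.
W = 5.365378 / 7 = 0.766.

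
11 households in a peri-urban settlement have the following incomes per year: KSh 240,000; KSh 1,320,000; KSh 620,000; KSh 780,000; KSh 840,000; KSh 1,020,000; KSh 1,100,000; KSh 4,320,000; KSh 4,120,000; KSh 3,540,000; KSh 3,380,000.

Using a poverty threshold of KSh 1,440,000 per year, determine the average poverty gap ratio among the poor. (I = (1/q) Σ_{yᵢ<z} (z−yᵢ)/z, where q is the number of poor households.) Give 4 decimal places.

0.4127

Below the line: KSh 240,000, KSh 620,000, KSh 780,000, KSh 840,000, KSh 1,020,000, KSh 1,100,000, KSh 1,320,000 (q = 7 of N = 11).
Relative gaps: 0.8333, 0.5694, 0.4583, 0.4167, 0.2917, 0.2361, 0.0833; sum = 2.888889.
I averages over the q = 7 poor units only: 2.888889 / 7 = 0.4127.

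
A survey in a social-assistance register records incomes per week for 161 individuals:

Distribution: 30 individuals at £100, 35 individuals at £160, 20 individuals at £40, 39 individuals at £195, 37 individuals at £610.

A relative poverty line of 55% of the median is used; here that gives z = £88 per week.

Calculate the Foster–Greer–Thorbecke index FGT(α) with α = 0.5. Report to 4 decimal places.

Incomes under z: 20×£40 (q = 20 of N = 161).
Shortfall ratios: (88−40)/88 = 0.5455 (×20).
Raised to α = 0.5: 0.73855 (×20).
Sum = 14.770979; FGT(0.5) = 14.770979 / 161 = 0.0917.

0.0917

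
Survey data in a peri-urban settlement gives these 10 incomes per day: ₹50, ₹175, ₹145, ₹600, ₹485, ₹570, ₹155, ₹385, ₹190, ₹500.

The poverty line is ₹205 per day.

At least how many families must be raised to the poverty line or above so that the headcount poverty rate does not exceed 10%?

4

Currently q = 5 of N = 10 are below the line (H = 0.500).
A headcount ratio of at most 10% allows at most ⌊0.10 × 10⌋ = 1 poor families.
So at least 5 − 1 = 4 must be lifted.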